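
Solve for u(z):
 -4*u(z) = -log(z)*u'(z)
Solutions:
 u(z) = C1*exp(4*li(z))


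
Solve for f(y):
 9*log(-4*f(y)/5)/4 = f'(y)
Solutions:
 -4*Integral(1/(log(-_y) - log(5) + 2*log(2)), (_y, f(y)))/9 = C1 - y


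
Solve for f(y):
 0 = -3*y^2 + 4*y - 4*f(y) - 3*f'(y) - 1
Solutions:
 f(y) = C1*exp(-4*y/3) - 3*y^2/4 + 17*y/8 - 59/32


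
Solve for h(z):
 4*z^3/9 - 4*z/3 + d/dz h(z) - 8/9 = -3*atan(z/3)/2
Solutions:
 h(z) = C1 - z^4/9 + 2*z^2/3 - 3*z*atan(z/3)/2 + 8*z/9 + 9*log(z^2 + 9)/4


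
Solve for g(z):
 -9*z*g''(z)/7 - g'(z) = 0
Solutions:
 g(z) = C1 + C2*z^(2/9)


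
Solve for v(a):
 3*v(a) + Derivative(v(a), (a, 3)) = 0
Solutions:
 v(a) = C3*exp(-3^(1/3)*a) + (C1*sin(3^(5/6)*a/2) + C2*cos(3^(5/6)*a/2))*exp(3^(1/3)*a/2)


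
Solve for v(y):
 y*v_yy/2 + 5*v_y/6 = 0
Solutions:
 v(y) = C1 + C2/y^(2/3)


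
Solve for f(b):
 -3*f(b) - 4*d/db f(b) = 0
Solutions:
 f(b) = C1*exp(-3*b/4)


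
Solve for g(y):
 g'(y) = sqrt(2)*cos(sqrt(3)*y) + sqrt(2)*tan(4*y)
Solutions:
 g(y) = C1 - sqrt(2)*log(cos(4*y))/4 + sqrt(6)*sin(sqrt(3)*y)/3


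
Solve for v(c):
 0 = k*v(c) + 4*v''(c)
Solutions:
 v(c) = C1*exp(-c*sqrt(-k)/2) + C2*exp(c*sqrt(-k)/2)


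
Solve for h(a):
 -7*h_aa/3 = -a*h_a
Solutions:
 h(a) = C1 + C2*erfi(sqrt(42)*a/14)


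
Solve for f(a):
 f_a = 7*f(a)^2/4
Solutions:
 f(a) = -4/(C1 + 7*a)


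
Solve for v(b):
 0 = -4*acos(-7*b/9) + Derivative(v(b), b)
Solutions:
 v(b) = C1 + 4*b*acos(-7*b/9) + 4*sqrt(81 - 49*b^2)/7


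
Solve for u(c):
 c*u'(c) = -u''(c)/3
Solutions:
 u(c) = C1 + C2*erf(sqrt(6)*c/2)


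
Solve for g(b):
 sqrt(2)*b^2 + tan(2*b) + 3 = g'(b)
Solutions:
 g(b) = C1 + sqrt(2)*b^3/3 + 3*b - log(cos(2*b))/2


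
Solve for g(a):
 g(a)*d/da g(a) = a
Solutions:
 g(a) = -sqrt(C1 + a^2)
 g(a) = sqrt(C1 + a^2)


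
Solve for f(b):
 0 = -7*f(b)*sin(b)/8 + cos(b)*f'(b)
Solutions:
 f(b) = C1/cos(b)^(7/8)


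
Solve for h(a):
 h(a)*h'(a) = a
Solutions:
 h(a) = -sqrt(C1 + a^2)
 h(a) = sqrt(C1 + a^2)


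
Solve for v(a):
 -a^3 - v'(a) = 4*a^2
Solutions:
 v(a) = C1 - a^4/4 - 4*a^3/3


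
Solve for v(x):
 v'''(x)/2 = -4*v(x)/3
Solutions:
 v(x) = C3*exp(-2*3^(2/3)*x/3) + (C1*sin(3^(1/6)*x) + C2*cos(3^(1/6)*x))*exp(3^(2/3)*x/3)


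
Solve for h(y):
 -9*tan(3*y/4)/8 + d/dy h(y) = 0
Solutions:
 h(y) = C1 - 3*log(cos(3*y/4))/2


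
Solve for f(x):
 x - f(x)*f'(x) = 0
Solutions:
 f(x) = -sqrt(C1 + x^2)
 f(x) = sqrt(C1 + x^2)


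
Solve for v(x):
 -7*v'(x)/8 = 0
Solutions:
 v(x) = C1


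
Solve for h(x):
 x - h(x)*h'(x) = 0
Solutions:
 h(x) = -sqrt(C1 + x^2)
 h(x) = sqrt(C1 + x^2)


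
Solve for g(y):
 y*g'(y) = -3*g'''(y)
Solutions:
 g(y) = C1 + Integral(C2*airyai(-3^(2/3)*y/3) + C3*airybi(-3^(2/3)*y/3), y)


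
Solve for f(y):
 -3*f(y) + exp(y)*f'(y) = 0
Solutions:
 f(y) = C1*exp(-3*exp(-y))


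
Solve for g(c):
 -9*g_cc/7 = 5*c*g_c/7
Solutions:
 g(c) = C1 + C2*erf(sqrt(10)*c/6)


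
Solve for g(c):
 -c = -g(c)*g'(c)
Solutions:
 g(c) = -sqrt(C1 + c^2)
 g(c) = sqrt(C1 + c^2)


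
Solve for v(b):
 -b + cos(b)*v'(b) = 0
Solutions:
 v(b) = C1 + Integral(b/cos(b), b)


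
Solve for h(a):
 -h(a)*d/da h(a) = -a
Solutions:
 h(a) = -sqrt(C1 + a^2)
 h(a) = sqrt(C1 + a^2)


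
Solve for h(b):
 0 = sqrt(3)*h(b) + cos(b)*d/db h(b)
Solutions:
 h(b) = C1*(sin(b) - 1)^(sqrt(3)/2)/(sin(b) + 1)^(sqrt(3)/2)


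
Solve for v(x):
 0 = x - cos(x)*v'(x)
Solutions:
 v(x) = C1 + Integral(x/cos(x), x)


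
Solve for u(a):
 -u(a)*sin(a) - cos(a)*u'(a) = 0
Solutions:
 u(a) = C1*cos(a)


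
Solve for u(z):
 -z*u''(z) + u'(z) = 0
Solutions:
 u(z) = C1 + C2*z^2


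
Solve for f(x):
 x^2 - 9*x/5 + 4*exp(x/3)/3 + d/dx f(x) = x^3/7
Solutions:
 f(x) = C1 + x^4/28 - x^3/3 + 9*x^2/10 - 4*exp(x/3)


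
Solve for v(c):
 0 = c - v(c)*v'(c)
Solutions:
 v(c) = -sqrt(C1 + c^2)
 v(c) = sqrt(C1 + c^2)


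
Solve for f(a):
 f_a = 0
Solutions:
 f(a) = C1


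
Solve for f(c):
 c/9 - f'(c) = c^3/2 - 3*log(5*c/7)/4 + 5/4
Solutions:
 f(c) = C1 - c^4/8 + c^2/18 + 3*c*log(c)/4 - 2*c - 3*c*log(7)/4 + 3*c*log(5)/4


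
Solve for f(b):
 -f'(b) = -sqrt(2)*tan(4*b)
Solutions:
 f(b) = C1 - sqrt(2)*log(cos(4*b))/4


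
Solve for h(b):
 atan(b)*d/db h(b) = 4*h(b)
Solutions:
 h(b) = C1*exp(4*Integral(1/atan(b), b))


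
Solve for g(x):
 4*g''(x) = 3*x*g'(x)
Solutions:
 g(x) = C1 + C2*erfi(sqrt(6)*x/4)


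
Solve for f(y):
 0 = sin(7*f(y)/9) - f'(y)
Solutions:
 -y + 9*log(cos(7*f(y)/9) - 1)/14 - 9*log(cos(7*f(y)/9) + 1)/14 = C1


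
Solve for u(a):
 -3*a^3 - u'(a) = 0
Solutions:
 u(a) = C1 - 3*a^4/4


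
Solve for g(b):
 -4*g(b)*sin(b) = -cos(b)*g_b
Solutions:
 g(b) = C1/cos(b)^4


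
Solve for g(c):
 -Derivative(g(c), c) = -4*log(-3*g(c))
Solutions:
 -Integral(1/(log(-_y) + log(3)), (_y, g(c)))/4 = C1 - c


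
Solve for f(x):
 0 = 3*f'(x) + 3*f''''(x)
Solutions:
 f(x) = C1 + C4*exp(-x) + (C2*sin(sqrt(3)*x/2) + C3*cos(sqrt(3)*x/2))*exp(x/2)


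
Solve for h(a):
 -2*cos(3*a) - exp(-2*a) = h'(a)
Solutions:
 h(a) = C1 - 2*sin(3*a)/3 + exp(-2*a)/2


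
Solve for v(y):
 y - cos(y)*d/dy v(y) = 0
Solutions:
 v(y) = C1 + Integral(y/cos(y), y)


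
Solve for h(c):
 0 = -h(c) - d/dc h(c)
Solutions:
 h(c) = C1*exp(-c)


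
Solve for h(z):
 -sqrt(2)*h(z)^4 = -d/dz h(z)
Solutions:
 h(z) = (-1/(C1 + 3*sqrt(2)*z))^(1/3)
 h(z) = (-1/(C1 + sqrt(2)*z))^(1/3)*(-3^(2/3) - 3*3^(1/6)*I)/6
 h(z) = (-1/(C1 + sqrt(2)*z))^(1/3)*(-3^(2/3) + 3*3^(1/6)*I)/6


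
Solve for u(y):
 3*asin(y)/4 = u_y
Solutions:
 u(y) = C1 + 3*y*asin(y)/4 + 3*sqrt(1 - y^2)/4


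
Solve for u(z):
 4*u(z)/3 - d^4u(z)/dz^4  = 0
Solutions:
 u(z) = C1*exp(-sqrt(2)*3^(3/4)*z/3) + C2*exp(sqrt(2)*3^(3/4)*z/3) + C3*sin(sqrt(2)*3^(3/4)*z/3) + C4*cos(sqrt(2)*3^(3/4)*z/3)


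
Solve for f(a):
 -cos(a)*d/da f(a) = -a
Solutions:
 f(a) = C1 + Integral(a/cos(a), a)


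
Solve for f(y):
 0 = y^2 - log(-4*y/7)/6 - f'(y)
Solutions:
 f(y) = C1 + y^3/3 - y*log(-y)/6 + y*(-2*log(2) + 1 + log(7))/6


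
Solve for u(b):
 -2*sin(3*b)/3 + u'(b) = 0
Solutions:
 u(b) = C1 - 2*cos(3*b)/9


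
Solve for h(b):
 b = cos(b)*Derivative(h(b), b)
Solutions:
 h(b) = C1 + Integral(b/cos(b), b)


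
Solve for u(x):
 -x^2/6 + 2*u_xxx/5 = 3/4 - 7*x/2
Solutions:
 u(x) = C1 + C2*x + C3*x^2 + x^5/144 - 35*x^4/96 + 5*x^3/16


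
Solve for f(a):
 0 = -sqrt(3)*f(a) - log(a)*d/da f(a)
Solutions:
 f(a) = C1*exp(-sqrt(3)*li(a))


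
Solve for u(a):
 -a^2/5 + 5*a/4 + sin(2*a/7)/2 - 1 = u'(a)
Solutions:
 u(a) = C1 - a^3/15 + 5*a^2/8 - a - 7*cos(2*a/7)/4


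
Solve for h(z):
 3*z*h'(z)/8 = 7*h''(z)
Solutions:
 h(z) = C1 + C2*erfi(sqrt(21)*z/28)


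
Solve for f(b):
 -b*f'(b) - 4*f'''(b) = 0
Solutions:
 f(b) = C1 + Integral(C2*airyai(-2^(1/3)*b/2) + C3*airybi(-2^(1/3)*b/2), b)


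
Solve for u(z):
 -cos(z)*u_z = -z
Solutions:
 u(z) = C1 + Integral(z/cos(z), z)


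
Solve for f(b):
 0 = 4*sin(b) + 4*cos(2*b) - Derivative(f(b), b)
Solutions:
 f(b) = C1 + 2*sin(2*b) - 4*cos(b)


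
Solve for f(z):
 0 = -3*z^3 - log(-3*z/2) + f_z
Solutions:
 f(z) = C1 + 3*z^4/4 + z*log(-z) + z*(-1 - log(2) + log(3))


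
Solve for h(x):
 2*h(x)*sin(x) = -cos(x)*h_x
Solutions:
 h(x) = C1*cos(x)^2


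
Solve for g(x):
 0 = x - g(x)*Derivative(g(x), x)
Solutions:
 g(x) = -sqrt(C1 + x^2)
 g(x) = sqrt(C1 + x^2)


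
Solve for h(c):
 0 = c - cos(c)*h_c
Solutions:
 h(c) = C1 + Integral(c/cos(c), c)


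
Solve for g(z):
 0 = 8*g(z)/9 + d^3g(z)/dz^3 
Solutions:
 g(z) = C3*exp(-2*3^(1/3)*z/3) + (C1*sin(3^(5/6)*z/3) + C2*cos(3^(5/6)*z/3))*exp(3^(1/3)*z/3)


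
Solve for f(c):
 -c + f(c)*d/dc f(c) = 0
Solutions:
 f(c) = -sqrt(C1 + c^2)
 f(c) = sqrt(C1 + c^2)


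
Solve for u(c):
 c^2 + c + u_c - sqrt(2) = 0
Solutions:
 u(c) = C1 - c^3/3 - c^2/2 + sqrt(2)*c


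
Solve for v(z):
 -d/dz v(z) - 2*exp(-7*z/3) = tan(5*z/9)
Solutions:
 v(z) = C1 - 9*log(tan(5*z/9)^2 + 1)/10 + 6*exp(-7*z/3)/7


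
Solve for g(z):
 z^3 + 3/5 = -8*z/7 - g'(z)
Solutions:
 g(z) = C1 - z^4/4 - 4*z^2/7 - 3*z/5


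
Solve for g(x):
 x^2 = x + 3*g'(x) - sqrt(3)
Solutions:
 g(x) = C1 + x^3/9 - x^2/6 + sqrt(3)*x/3


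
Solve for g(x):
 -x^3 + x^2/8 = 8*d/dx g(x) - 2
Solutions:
 g(x) = C1 - x^4/32 + x^3/192 + x/4


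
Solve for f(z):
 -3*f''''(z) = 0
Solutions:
 f(z) = C1 + C2*z + C3*z^2 + C4*z^3


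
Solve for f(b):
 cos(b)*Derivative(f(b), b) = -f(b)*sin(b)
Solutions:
 f(b) = C1*cos(b)


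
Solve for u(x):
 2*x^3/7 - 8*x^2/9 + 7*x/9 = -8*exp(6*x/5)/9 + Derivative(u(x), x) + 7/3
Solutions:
 u(x) = C1 + x^4/14 - 8*x^3/27 + 7*x^2/18 - 7*x/3 + 20*exp(6*x/5)/27


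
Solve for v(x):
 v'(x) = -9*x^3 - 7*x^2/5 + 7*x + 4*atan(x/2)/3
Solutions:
 v(x) = C1 - 9*x^4/4 - 7*x^3/15 + 7*x^2/2 + 4*x*atan(x/2)/3 - 4*log(x^2 + 4)/3


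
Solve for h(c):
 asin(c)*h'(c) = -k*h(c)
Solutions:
 h(c) = C1*exp(-k*Integral(1/asin(c), c))


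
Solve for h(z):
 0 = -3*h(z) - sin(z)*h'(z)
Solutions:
 h(z) = C1*(cos(z) + 1)^(3/2)/(cos(z) - 1)^(3/2)


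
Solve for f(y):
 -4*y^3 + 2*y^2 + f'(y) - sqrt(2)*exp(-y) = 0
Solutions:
 f(y) = C1 + y^4 - 2*y^3/3 - sqrt(2)*exp(-y)


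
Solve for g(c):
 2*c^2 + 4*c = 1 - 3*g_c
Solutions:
 g(c) = C1 - 2*c^3/9 - 2*c^2/3 + c/3


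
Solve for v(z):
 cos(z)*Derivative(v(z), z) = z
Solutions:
 v(z) = C1 + Integral(z/cos(z), z)


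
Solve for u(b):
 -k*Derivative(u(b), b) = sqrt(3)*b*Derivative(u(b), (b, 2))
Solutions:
 u(b) = C1 + b^(-sqrt(3)*re(k)/3 + 1)*(C2*sin(sqrt(3)*log(b)*Abs(im(k))/3) + C3*cos(sqrt(3)*log(b)*im(k)/3))


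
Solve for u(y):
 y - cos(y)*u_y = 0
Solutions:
 u(y) = C1 + Integral(y/cos(y), y)


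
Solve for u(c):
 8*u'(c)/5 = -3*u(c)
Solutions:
 u(c) = C1*exp(-15*c/8)


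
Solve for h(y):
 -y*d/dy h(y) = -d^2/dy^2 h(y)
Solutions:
 h(y) = C1 + C2*erfi(sqrt(2)*y/2)


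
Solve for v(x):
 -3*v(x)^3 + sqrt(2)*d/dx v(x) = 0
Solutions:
 v(x) = -sqrt(-1/(C1 + 3*sqrt(2)*x))
 v(x) = sqrt(-1/(C1 + 3*sqrt(2)*x))


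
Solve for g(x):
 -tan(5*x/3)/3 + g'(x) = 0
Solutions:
 g(x) = C1 - log(cos(5*x/3))/5


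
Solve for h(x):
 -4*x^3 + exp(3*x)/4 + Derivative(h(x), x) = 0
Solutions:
 h(x) = C1 + x^4 - exp(3*x)/12


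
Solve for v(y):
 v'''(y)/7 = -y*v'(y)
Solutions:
 v(y) = C1 + Integral(C2*airyai(-7^(1/3)*y) + C3*airybi(-7^(1/3)*y), y)


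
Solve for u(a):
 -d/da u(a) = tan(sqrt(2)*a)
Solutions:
 u(a) = C1 + sqrt(2)*log(cos(sqrt(2)*a))/2


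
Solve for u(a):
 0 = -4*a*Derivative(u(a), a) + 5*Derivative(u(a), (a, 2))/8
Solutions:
 u(a) = C1 + C2*erfi(4*sqrt(5)*a/5)


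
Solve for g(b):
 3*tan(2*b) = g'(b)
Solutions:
 g(b) = C1 - 3*log(cos(2*b))/2


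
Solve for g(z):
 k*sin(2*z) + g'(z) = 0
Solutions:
 g(z) = C1 + k*cos(2*z)/2


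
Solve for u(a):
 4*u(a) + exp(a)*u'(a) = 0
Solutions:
 u(a) = C1*exp(4*exp(-a))


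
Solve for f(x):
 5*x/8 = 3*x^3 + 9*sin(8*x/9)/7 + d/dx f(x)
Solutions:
 f(x) = C1 - 3*x^4/4 + 5*x^2/16 + 81*cos(8*x/9)/56


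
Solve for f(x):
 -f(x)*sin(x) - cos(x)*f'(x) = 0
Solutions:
 f(x) = C1*cos(x)


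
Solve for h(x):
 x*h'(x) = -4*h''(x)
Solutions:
 h(x) = C1 + C2*erf(sqrt(2)*x/4)


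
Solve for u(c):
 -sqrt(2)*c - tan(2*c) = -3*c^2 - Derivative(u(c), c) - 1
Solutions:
 u(c) = C1 - c^3 + sqrt(2)*c^2/2 - c - log(cos(2*c))/2


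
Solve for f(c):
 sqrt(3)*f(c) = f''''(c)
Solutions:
 f(c) = C1*exp(-3^(1/8)*c) + C2*exp(3^(1/8)*c) + C3*sin(3^(1/8)*c) + C4*cos(3^(1/8)*c)


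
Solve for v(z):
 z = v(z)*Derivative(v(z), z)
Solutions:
 v(z) = -sqrt(C1 + z^2)
 v(z) = sqrt(C1 + z^2)


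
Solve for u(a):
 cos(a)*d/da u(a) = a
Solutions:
 u(a) = C1 + Integral(a/cos(a), a)


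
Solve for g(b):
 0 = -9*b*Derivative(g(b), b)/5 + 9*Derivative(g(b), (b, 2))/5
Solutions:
 g(b) = C1 + C2*erfi(sqrt(2)*b/2)


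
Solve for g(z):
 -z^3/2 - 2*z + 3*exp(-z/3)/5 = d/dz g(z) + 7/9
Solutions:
 g(z) = C1 - z^4/8 - z^2 - 7*z/9 - 9*exp(-z/3)/5


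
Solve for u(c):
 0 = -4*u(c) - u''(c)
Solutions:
 u(c) = C1*sin(2*c) + C2*cos(2*c)


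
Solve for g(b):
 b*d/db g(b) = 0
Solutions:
 g(b) = C1


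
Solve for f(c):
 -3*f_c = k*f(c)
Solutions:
 f(c) = C1*exp(-c*k/3)


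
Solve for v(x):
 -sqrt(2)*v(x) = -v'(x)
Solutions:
 v(x) = C1*exp(sqrt(2)*x)


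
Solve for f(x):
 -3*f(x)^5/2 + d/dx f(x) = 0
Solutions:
 f(x) = -(-1/(C1 + 6*x))^(1/4)
 f(x) = (-1/(C1 + 6*x))^(1/4)
 f(x) = -I*(-1/(C1 + 6*x))^(1/4)
 f(x) = I*(-1/(C1 + 6*x))^(1/4)


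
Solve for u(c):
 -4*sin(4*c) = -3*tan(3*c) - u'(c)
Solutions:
 u(c) = C1 + log(cos(3*c)) - cos(4*c)


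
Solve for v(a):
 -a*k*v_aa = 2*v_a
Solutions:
 v(a) = C1 + a^(((re(k) - 2)*re(k) + im(k)^2)/(re(k)^2 + im(k)^2))*(C2*sin(2*log(a)*Abs(im(k))/(re(k)^2 + im(k)^2)) + C3*cos(2*log(a)*im(k)/(re(k)^2 + im(k)^2)))


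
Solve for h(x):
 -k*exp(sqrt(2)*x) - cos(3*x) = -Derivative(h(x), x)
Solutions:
 h(x) = C1 + sqrt(2)*k*exp(sqrt(2)*x)/2 + sin(3*x)/3


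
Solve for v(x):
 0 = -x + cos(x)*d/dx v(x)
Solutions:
 v(x) = C1 + Integral(x/cos(x), x)


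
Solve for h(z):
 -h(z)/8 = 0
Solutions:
 h(z) = 0


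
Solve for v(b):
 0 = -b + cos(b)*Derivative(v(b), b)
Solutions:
 v(b) = C1 + Integral(b/cos(b), b)


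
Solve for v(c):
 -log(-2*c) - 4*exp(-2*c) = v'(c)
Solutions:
 v(c) = C1 - c*log(-c) + c*(1 - log(2)) + 2*exp(-2*c)


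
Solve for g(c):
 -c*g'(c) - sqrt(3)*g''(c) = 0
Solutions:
 g(c) = C1 + C2*erf(sqrt(2)*3^(3/4)*c/6)


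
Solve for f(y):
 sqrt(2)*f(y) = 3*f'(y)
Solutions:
 f(y) = C1*exp(sqrt(2)*y/3)


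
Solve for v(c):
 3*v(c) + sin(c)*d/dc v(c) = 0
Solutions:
 v(c) = C1*(cos(c) + 1)^(3/2)/(cos(c) - 1)^(3/2)


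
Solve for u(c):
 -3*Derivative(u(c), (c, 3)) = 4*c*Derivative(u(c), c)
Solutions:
 u(c) = C1 + Integral(C2*airyai(-6^(2/3)*c/3) + C3*airybi(-6^(2/3)*c/3), c)


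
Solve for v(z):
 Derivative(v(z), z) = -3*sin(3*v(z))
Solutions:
 v(z) = -acos((-C1 - exp(18*z))/(C1 - exp(18*z)))/3 + 2*pi/3
 v(z) = acos((-C1 - exp(18*z))/(C1 - exp(18*z)))/3


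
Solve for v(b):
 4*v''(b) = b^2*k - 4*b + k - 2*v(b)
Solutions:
 v(b) = C1*sin(sqrt(2)*b/2) + C2*cos(sqrt(2)*b/2) + b^2*k/2 - 2*b - 3*k/2


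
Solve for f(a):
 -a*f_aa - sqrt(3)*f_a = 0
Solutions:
 f(a) = C1 + C2*a^(1 - sqrt(3))


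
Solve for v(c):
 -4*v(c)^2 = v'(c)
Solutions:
 v(c) = 1/(C1 + 4*c)


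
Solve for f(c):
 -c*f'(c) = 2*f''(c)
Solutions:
 f(c) = C1 + C2*erf(c/2)


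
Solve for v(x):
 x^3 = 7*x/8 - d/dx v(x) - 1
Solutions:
 v(x) = C1 - x^4/4 + 7*x^2/16 - x


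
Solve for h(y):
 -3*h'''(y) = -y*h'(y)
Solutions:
 h(y) = C1 + Integral(C2*airyai(3^(2/3)*y/3) + C3*airybi(3^(2/3)*y/3), y)


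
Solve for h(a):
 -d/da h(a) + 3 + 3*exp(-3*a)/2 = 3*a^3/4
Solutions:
 h(a) = C1 - 3*a^4/16 + 3*a - exp(-3*a)/2


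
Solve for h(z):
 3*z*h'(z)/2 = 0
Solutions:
 h(z) = C1


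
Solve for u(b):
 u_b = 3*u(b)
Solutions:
 u(b) = C1*exp(3*b)


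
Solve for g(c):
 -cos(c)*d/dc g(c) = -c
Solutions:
 g(c) = C1 + Integral(c/cos(c), c)


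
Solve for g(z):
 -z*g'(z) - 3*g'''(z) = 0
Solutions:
 g(z) = C1 + Integral(C2*airyai(-3^(2/3)*z/3) + C3*airybi(-3^(2/3)*z/3), z)


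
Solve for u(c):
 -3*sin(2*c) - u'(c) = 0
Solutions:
 u(c) = C1 + 3*cos(2*c)/2


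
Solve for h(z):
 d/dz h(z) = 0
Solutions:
 h(z) = C1


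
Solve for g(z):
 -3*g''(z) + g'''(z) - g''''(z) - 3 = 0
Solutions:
 g(z) = C1 + C2*z - z^2/2 + (C3*sin(sqrt(11)*z/2) + C4*cos(sqrt(11)*z/2))*exp(z/2)


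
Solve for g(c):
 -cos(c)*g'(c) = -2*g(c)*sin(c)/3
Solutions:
 g(c) = C1/cos(c)^(2/3)


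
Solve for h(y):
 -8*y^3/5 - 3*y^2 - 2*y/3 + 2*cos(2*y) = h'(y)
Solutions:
 h(y) = C1 - 2*y^4/5 - y^3 - y^2/3 + sin(2*y)


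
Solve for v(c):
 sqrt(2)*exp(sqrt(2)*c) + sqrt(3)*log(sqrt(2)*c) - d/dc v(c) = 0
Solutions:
 v(c) = C1 + sqrt(3)*c*log(c) + sqrt(3)*c*(-1 + log(2)/2) + exp(sqrt(2)*c)


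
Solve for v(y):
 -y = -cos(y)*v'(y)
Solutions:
 v(y) = C1 + Integral(y/cos(y), y)


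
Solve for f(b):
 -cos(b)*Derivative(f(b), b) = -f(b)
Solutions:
 f(b) = C1*sqrt(sin(b) + 1)/sqrt(sin(b) - 1)


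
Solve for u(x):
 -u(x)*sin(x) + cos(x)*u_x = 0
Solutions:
 u(x) = C1/cos(x)


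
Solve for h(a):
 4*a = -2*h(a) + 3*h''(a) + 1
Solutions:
 h(a) = C1*exp(-sqrt(6)*a/3) + C2*exp(sqrt(6)*a/3) - 2*a + 1/2


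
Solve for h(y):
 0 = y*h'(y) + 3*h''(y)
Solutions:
 h(y) = C1 + C2*erf(sqrt(6)*y/6)


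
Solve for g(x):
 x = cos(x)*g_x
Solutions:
 g(x) = C1 + Integral(x/cos(x), x)


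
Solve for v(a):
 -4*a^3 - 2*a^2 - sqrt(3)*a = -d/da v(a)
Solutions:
 v(a) = C1 + a^4 + 2*a^3/3 + sqrt(3)*a^2/2


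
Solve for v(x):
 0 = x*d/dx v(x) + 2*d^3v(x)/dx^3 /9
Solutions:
 v(x) = C1 + Integral(C2*airyai(-6^(2/3)*x/2) + C3*airybi(-6^(2/3)*x/2), x)


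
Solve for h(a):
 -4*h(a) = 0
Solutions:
 h(a) = 0


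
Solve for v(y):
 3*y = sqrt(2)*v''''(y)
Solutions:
 v(y) = C1 + C2*y + C3*y^2 + C4*y^3 + sqrt(2)*y^5/80


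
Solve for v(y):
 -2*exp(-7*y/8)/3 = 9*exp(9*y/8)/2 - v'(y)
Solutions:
 v(y) = C1 + 4*exp(9*y/8) - 16*exp(-7*y/8)/21


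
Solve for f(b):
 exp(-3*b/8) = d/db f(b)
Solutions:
 f(b) = C1 - 8*exp(-3*b/8)/3


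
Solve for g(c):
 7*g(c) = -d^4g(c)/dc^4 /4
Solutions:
 g(c) = (C1*sin(7^(1/4)*c) + C2*cos(7^(1/4)*c))*exp(-7^(1/4)*c) + (C3*sin(7^(1/4)*c) + C4*cos(7^(1/4)*c))*exp(7^(1/4)*c)


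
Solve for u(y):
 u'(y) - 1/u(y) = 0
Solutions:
 u(y) = -sqrt(C1 + 2*y)
 u(y) = sqrt(C1 + 2*y)


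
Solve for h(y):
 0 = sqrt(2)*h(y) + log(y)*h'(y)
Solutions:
 h(y) = C1*exp(-sqrt(2)*li(y))


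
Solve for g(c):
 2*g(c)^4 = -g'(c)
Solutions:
 g(c) = (-3^(2/3) - 3*3^(1/6)*I)*(1/(C1 + 2*c))^(1/3)/6
 g(c) = (-3^(2/3) + 3*3^(1/6)*I)*(1/(C1 + 2*c))^(1/3)/6
 g(c) = (1/(C1 + 6*c))^(1/3)


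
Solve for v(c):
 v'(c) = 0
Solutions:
 v(c) = C1


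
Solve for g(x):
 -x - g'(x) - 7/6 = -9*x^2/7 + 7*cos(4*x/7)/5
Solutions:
 g(x) = C1 + 3*x^3/7 - x^2/2 - 7*x/6 - 49*sin(4*x/7)/20


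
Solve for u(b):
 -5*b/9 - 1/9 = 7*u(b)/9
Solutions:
 u(b) = -5*b/7 - 1/7


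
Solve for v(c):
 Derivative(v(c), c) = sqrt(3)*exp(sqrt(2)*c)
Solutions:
 v(c) = C1 + sqrt(6)*exp(sqrt(2)*c)/2


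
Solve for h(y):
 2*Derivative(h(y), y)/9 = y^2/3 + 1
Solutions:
 h(y) = C1 + y^3/2 + 9*y/2


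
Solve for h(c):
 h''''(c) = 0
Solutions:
 h(c) = C1 + C2*c + C3*c^2 + C4*c^3


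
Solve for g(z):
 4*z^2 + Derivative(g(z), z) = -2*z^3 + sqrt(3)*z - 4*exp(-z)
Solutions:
 g(z) = C1 - z^4/2 - 4*z^3/3 + sqrt(3)*z^2/2 + 4*exp(-z)


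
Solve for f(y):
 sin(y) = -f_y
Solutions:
 f(y) = C1 + cos(y)


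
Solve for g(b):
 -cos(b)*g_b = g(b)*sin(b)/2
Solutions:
 g(b) = C1*sqrt(cos(b))


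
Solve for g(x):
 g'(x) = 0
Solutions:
 g(x) = C1


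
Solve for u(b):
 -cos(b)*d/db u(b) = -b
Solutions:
 u(b) = C1 + Integral(b/cos(b), b)


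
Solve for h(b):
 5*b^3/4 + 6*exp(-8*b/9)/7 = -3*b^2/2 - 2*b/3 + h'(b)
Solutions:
 h(b) = C1 + 5*b^4/16 + b^3/2 + b^2/3 - 27*exp(-8*b/9)/28


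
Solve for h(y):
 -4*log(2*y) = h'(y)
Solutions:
 h(y) = C1 - 4*y*log(y) - y*log(16) + 4*y


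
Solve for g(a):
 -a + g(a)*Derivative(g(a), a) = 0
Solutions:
 g(a) = -sqrt(C1 + a^2)
 g(a) = sqrt(C1 + a^2)


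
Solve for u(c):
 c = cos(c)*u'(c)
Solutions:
 u(c) = C1 + Integral(c/cos(c), c)


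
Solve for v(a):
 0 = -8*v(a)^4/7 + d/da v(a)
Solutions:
 v(a) = 7^(1/3)*(-1/(C1 + 24*a))^(1/3)
 v(a) = 7^(1/3)*(-1/(C1 + 8*a))^(1/3)*(-3^(2/3) - 3*3^(1/6)*I)/6
 v(a) = 7^(1/3)*(-1/(C1 + 8*a))^(1/3)*(-3^(2/3) + 3*3^(1/6)*I)/6


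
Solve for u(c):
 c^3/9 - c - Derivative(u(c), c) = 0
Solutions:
 u(c) = C1 + c^4/36 - c^2/2


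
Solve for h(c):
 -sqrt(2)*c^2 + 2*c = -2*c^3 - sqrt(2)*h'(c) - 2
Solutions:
 h(c) = C1 - sqrt(2)*c^4/4 + c^3/3 - sqrt(2)*c^2/2 - sqrt(2)*c


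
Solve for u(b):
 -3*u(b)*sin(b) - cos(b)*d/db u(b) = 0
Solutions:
 u(b) = C1*cos(b)^3


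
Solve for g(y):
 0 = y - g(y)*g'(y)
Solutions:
 g(y) = -sqrt(C1 + y^2)
 g(y) = sqrt(C1 + y^2)


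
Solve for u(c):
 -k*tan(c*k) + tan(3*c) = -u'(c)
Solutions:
 u(c) = C1 + k*Piecewise((-log(cos(c*k))/k, Ne(k, 0)), (0, True)) + log(cos(3*c))/3


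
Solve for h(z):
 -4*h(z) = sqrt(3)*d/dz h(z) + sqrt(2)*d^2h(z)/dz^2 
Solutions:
 h(z) = (C1*sin(sqrt(2)*z*sqrt(-3 + 16*sqrt(2))/4) + C2*cos(sqrt(2)*z*sqrt(-3 + 16*sqrt(2))/4))*exp(-sqrt(6)*z/4)


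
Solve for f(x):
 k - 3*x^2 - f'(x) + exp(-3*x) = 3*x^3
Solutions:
 f(x) = C1 + k*x - 3*x^4/4 - x^3 - exp(-3*x)/3


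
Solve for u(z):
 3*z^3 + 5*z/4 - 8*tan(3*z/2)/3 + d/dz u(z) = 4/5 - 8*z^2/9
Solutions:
 u(z) = C1 - 3*z^4/4 - 8*z^3/27 - 5*z^2/8 + 4*z/5 - 16*log(cos(3*z/2))/9


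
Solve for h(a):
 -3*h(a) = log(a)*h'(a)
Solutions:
 h(a) = C1*exp(-3*li(a))


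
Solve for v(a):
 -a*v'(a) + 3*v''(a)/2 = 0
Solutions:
 v(a) = C1 + C2*erfi(sqrt(3)*a/3)


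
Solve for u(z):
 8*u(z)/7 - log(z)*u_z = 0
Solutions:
 u(z) = C1*exp(8*li(z)/7)


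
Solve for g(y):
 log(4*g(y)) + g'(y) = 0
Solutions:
 Integral(1/(log(_y) + 2*log(2)), (_y, g(y))) = C1 - y


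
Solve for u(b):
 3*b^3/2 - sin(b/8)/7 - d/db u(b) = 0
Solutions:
 u(b) = C1 + 3*b^4/8 + 8*cos(b/8)/7


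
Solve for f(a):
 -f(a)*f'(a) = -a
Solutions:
 f(a) = -sqrt(C1 + a^2)
 f(a) = sqrt(C1 + a^2)


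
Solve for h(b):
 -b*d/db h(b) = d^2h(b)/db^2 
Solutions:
 h(b) = C1 + C2*erf(sqrt(2)*b/2)


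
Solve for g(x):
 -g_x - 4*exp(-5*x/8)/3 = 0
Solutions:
 g(x) = C1 + 32*exp(-5*x/8)/15


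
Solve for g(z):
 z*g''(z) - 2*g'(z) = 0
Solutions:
 g(z) = C1 + C2*z^3


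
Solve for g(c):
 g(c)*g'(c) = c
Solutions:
 g(c) = -sqrt(C1 + c^2)
 g(c) = sqrt(C1 + c^2)


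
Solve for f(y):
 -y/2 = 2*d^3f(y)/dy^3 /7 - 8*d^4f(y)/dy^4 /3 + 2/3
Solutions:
 f(y) = C1 + C2*y + C3*y^2 + C4*exp(3*y/28) - 7*y^4/96 - 28*y^3/9


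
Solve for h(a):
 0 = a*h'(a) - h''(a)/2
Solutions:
 h(a) = C1 + C2*erfi(a)


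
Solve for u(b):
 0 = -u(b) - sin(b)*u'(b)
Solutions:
 u(b) = C1*sqrt(cos(b) + 1)/sqrt(cos(b) - 1)


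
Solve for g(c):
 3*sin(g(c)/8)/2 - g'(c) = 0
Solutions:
 -3*c/2 + 4*log(cos(g(c)/8) - 1) - 4*log(cos(g(c)/8) + 1) = C1


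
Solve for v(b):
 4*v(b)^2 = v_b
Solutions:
 v(b) = -1/(C1 + 4*b)


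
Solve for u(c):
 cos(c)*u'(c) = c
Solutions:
 u(c) = C1 + Integral(c/cos(c), c)


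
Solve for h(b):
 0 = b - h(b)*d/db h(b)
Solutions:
 h(b) = -sqrt(C1 + b^2)
 h(b) = sqrt(C1 + b^2)


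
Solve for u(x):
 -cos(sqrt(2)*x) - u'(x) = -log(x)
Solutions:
 u(x) = C1 + x*log(x) - x - sqrt(2)*sin(sqrt(2)*x)/2


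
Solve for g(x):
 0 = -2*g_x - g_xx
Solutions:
 g(x) = C1 + C2*exp(-2*x)


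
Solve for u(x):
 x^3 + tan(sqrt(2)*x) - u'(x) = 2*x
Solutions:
 u(x) = C1 + x^4/4 - x^2 - sqrt(2)*log(cos(sqrt(2)*x))/2


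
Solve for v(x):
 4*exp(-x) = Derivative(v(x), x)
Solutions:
 v(x) = C1 - 4*exp(-x)


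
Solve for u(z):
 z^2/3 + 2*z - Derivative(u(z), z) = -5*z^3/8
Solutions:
 u(z) = C1 + 5*z^4/32 + z^3/9 + z^2


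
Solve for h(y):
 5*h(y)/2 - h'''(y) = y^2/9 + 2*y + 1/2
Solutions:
 h(y) = C3*exp(2^(2/3)*5^(1/3)*y/2) + 2*y^2/45 + 4*y/5 + (C1*sin(2^(2/3)*sqrt(3)*5^(1/3)*y/4) + C2*cos(2^(2/3)*sqrt(3)*5^(1/3)*y/4))*exp(-2^(2/3)*5^(1/3)*y/4) + 1/5


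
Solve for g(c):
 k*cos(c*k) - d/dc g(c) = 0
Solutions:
 g(c) = C1 + sin(c*k)


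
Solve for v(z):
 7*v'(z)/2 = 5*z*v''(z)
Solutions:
 v(z) = C1 + C2*z^(17/10)


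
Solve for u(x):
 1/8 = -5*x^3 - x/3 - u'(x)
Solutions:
 u(x) = C1 - 5*x^4/4 - x^2/6 - x/8


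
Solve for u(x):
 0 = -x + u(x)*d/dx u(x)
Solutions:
 u(x) = -sqrt(C1 + x^2)
 u(x) = sqrt(C1 + x^2)


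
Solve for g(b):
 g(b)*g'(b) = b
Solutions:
 g(b) = -sqrt(C1 + b^2)
 g(b) = sqrt(C1 + b^2)


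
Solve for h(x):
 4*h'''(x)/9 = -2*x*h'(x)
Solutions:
 h(x) = C1 + Integral(C2*airyai(-6^(2/3)*x/2) + C3*airybi(-6^(2/3)*x/2), x)


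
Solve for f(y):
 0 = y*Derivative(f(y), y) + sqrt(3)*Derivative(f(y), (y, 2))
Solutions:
 f(y) = C1 + C2*erf(sqrt(2)*3^(3/4)*y/6)


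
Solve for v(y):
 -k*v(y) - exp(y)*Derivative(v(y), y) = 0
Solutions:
 v(y) = C1*exp(k*exp(-y))


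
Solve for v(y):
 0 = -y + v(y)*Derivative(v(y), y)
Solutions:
 v(y) = -sqrt(C1 + y^2)
 v(y) = sqrt(C1 + y^2)


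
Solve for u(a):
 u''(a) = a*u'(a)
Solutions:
 u(a) = C1 + C2*erfi(sqrt(2)*a/2)


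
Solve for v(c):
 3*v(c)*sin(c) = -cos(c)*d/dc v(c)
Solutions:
 v(c) = C1*cos(c)^3


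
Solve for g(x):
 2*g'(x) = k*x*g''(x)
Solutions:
 g(x) = C1 + x^(((re(k) + 2)*re(k) + im(k)^2)/(re(k)^2 + im(k)^2))*(C2*sin(2*log(x)*Abs(im(k))/(re(k)^2 + im(k)^2)) + C3*cos(2*log(x)*im(k)/(re(k)^2 + im(k)^2)))


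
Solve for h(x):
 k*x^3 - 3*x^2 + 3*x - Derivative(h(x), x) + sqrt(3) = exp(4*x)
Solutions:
 h(x) = C1 + k*x^4/4 - x^3 + 3*x^2/2 + sqrt(3)*x - exp(4*x)/4


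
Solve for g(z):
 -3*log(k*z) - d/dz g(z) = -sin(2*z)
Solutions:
 g(z) = C1 - 3*z*log(k*z) + 3*z - cos(2*z)/2


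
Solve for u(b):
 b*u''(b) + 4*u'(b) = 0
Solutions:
 u(b) = C1 + C2/b^3


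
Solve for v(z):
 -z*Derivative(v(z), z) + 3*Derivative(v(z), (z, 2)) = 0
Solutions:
 v(z) = C1 + C2*erfi(sqrt(6)*z/6)


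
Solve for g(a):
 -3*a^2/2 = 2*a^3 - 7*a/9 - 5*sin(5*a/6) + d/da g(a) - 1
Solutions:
 g(a) = C1 - a^4/2 - a^3/2 + 7*a^2/18 + a - 6*cos(5*a/6)


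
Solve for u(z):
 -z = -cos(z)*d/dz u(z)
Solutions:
 u(z) = C1 + Integral(z/cos(z), z)


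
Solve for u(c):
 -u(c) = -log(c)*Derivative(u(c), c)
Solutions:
 u(c) = C1*exp(li(c))


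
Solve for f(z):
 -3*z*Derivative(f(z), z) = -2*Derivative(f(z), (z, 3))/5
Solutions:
 f(z) = C1 + Integral(C2*airyai(15^(1/3)*2^(2/3)*z/2) + C3*airybi(15^(1/3)*2^(2/3)*z/2), z)


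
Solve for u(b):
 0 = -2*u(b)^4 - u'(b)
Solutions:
 u(b) = (-3^(2/3) - 3*3^(1/6)*I)*(1/(C1 + 2*b))^(1/3)/6
 u(b) = (-3^(2/3) + 3*3^(1/6)*I)*(1/(C1 + 2*b))^(1/3)/6
 u(b) = (1/(C1 + 6*b))^(1/3)


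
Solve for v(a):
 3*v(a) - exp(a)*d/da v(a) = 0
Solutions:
 v(a) = C1*exp(-3*exp(-a))


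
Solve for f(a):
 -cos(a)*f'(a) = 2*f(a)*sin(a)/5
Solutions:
 f(a) = C1*cos(a)^(2/5)


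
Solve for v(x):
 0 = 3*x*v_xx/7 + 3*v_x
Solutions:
 v(x) = C1 + C2/x^6


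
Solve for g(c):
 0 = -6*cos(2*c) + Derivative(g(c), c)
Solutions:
 g(c) = C1 + 3*sin(2*c)


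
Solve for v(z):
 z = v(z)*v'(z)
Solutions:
 v(z) = -sqrt(C1 + z^2)
 v(z) = sqrt(C1 + z^2)


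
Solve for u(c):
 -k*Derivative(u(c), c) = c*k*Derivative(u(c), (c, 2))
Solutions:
 u(c) = C1 + C2*log(c)


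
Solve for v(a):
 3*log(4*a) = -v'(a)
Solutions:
 v(a) = C1 - 3*a*log(a) - a*log(64) + 3*a


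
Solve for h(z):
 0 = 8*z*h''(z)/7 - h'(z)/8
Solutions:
 h(z) = C1 + C2*z^(71/64)


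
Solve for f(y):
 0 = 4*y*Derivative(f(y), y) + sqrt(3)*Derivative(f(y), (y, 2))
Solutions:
 f(y) = C1 + C2*erf(sqrt(2)*3^(3/4)*y/3)


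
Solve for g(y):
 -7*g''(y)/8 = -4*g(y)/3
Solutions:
 g(y) = C1*exp(-4*sqrt(42)*y/21) + C2*exp(4*sqrt(42)*y/21)


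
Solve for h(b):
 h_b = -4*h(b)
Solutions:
 h(b) = C1*exp(-4*b)


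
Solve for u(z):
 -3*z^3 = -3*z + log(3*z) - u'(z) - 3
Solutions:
 u(z) = C1 + 3*z^4/4 - 3*z^2/2 + z*log(z) - 4*z + z*log(3)


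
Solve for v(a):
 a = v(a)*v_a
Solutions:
 v(a) = -sqrt(C1 + a^2)
 v(a) = sqrt(C1 + a^2)


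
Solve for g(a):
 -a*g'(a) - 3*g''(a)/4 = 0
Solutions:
 g(a) = C1 + C2*erf(sqrt(6)*a/3)


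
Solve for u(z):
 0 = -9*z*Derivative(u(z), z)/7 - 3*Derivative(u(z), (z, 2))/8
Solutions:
 u(z) = C1 + C2*erf(2*sqrt(21)*z/7)


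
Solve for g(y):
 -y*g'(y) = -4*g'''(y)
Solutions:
 g(y) = C1 + Integral(C2*airyai(2^(1/3)*y/2) + C3*airybi(2^(1/3)*y/2), y)


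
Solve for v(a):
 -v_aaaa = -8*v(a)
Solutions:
 v(a) = C1*exp(-2^(3/4)*a) + C2*exp(2^(3/4)*a) + C3*sin(2^(3/4)*a) + C4*cos(2^(3/4)*a)


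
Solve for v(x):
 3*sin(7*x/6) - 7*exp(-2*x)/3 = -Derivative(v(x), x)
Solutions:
 v(x) = C1 + 18*cos(7*x/6)/7 - 7*exp(-2*x)/6


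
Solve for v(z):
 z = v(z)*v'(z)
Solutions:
 v(z) = -sqrt(C1 + z^2)
 v(z) = sqrt(C1 + z^2)


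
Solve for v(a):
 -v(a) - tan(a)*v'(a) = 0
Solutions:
 v(a) = C1/sin(a)


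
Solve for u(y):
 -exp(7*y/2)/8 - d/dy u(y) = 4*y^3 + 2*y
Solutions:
 u(y) = C1 - y^4 - y^2 - exp(7*y/2)/28


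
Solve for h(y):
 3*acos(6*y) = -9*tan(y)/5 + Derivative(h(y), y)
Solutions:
 h(y) = C1 + 3*y*acos(6*y) - sqrt(1 - 36*y^2)/2 - 9*log(cos(y))/5


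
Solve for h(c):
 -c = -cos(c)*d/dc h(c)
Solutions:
 h(c) = C1 + Integral(c/cos(c), c)


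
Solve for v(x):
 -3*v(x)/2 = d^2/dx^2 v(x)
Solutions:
 v(x) = C1*sin(sqrt(6)*x/2) + C2*cos(sqrt(6)*x/2)


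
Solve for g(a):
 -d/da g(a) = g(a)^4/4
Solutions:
 g(a) = 2^(2/3)*(1/(C1 + 3*a))^(1/3)
 g(a) = (-6^(2/3) - 3*2^(2/3)*3^(1/6)*I)*(1/(C1 + a))^(1/3)/6
 g(a) = (-6^(2/3) + 3*2^(2/3)*3^(1/6)*I)*(1/(C1 + a))^(1/3)/6


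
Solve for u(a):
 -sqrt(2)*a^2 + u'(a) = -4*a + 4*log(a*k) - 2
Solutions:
 u(a) = C1 + sqrt(2)*a^3/3 - 2*a^2 + 4*a*log(a*k) - 6*a


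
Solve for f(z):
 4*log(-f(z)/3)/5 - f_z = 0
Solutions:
 -5*Integral(1/(log(-_y) - log(3)), (_y, f(z)))/4 = C1 - z


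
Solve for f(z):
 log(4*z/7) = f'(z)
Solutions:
 f(z) = C1 + z*log(z) - z + z*log(4/7)


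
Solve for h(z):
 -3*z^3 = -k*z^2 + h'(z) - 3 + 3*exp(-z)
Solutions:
 h(z) = C1 + k*z^3/3 - 3*z^4/4 + 3*z + 3*exp(-z)


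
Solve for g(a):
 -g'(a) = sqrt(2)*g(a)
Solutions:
 g(a) = C1*exp(-sqrt(2)*a)


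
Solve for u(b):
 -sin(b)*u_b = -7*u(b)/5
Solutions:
 u(b) = C1*(cos(b) - 1)^(7/10)/(cos(b) + 1)^(7/10)


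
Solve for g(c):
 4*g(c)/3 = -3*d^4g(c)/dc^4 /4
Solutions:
 g(c) = (C1*sin(sqrt(6)*c/3) + C2*cos(sqrt(6)*c/3))*exp(-sqrt(6)*c/3) + (C3*sin(sqrt(6)*c/3) + C4*cos(sqrt(6)*c/3))*exp(sqrt(6)*c/3)


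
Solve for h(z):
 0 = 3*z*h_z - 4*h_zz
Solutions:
 h(z) = C1 + C2*erfi(sqrt(6)*z/4)


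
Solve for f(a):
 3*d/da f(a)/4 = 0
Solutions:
 f(a) = C1


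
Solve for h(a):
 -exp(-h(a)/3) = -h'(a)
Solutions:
 h(a) = 3*log(C1 + a/3)


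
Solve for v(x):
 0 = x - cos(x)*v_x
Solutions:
 v(x) = C1 + Integral(x/cos(x), x)


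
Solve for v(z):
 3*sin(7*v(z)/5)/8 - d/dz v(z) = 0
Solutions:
 -3*z/8 + 5*log(cos(7*v(z)/5) - 1)/14 - 5*log(cos(7*v(z)/5) + 1)/14 = C1


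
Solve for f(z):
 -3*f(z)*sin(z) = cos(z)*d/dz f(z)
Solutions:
 f(z) = C1*cos(z)^3


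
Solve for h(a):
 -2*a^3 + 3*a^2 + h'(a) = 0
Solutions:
 h(a) = C1 + a^4/2 - a^3


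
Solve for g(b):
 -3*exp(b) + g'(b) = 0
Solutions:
 g(b) = C1 + 3*exp(b)


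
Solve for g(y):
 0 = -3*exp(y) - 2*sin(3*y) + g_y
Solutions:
 g(y) = C1 + 3*exp(y) - 2*cos(3*y)/3


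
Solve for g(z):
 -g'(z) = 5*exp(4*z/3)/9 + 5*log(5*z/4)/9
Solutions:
 g(z) = C1 - 5*z*log(z)/9 + 5*z*(-log(5) + 1 + 2*log(2))/9 - 5*exp(4*z/3)/12


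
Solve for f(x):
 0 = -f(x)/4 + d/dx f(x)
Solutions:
 f(x) = C1*exp(x/4)


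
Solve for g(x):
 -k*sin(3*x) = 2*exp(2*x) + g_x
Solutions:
 g(x) = C1 + k*cos(3*x)/3 - exp(2*x)


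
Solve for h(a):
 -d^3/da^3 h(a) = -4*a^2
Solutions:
 h(a) = C1 + C2*a + C3*a^2 + a^5/15


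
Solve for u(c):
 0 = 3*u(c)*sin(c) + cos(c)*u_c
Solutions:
 u(c) = C1*cos(c)^3


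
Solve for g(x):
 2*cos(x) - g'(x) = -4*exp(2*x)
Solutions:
 g(x) = C1 + 2*exp(2*x) + 2*sin(x)


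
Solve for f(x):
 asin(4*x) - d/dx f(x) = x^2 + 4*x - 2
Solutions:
 f(x) = C1 - x^3/3 - 2*x^2 + x*asin(4*x) + 2*x + sqrt(1 - 16*x^2)/4


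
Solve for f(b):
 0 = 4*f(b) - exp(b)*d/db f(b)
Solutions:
 f(b) = C1*exp(-4*exp(-b))


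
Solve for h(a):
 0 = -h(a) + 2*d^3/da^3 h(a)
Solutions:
 h(a) = C3*exp(2^(2/3)*a/2) + (C1*sin(2^(2/3)*sqrt(3)*a/4) + C2*cos(2^(2/3)*sqrt(3)*a/4))*exp(-2^(2/3)*a/4)


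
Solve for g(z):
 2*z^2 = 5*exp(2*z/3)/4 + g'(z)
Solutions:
 g(z) = C1 + 2*z^3/3 - 15*exp(2*z/3)/8


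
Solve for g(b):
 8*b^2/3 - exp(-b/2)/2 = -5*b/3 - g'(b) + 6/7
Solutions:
 g(b) = C1 - 8*b^3/9 - 5*b^2/6 + 6*b/7 - 1/sqrt(exp(b))


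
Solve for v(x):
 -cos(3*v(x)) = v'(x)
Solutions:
 v(x) = -asin((C1 + exp(6*x))/(C1 - exp(6*x)))/3 + pi/3
 v(x) = asin((C1 + exp(6*x))/(C1 - exp(6*x)))/3


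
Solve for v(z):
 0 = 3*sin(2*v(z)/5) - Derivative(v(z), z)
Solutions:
 -3*z + 5*log(cos(2*v(z)/5) - 1)/4 - 5*log(cos(2*v(z)/5) + 1)/4 = C1


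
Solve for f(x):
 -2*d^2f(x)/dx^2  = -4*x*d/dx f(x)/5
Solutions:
 f(x) = C1 + C2*erfi(sqrt(5)*x/5)


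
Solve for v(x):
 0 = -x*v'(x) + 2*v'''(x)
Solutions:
 v(x) = C1 + Integral(C2*airyai(2^(2/3)*x/2) + C3*airybi(2^(2/3)*x/2), x)


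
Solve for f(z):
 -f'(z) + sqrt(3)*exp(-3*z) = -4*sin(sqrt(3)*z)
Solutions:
 f(z) = C1 - 4*sqrt(3)*cos(sqrt(3)*z)/3 - sqrt(3)*exp(-3*z)/3


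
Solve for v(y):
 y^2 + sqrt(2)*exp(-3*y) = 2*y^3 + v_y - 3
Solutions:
 v(y) = C1 - y^4/2 + y^3/3 + 3*y - sqrt(2)*exp(-3*y)/3


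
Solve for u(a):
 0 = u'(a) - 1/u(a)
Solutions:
 u(a) = -sqrt(C1 + 2*a)
 u(a) = sqrt(C1 + 2*a)


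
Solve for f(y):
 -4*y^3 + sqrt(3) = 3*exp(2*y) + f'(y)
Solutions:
 f(y) = C1 - y^4 + sqrt(3)*y - 3*exp(2*y)/2


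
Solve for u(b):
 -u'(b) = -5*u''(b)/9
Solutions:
 u(b) = C1 + C2*exp(9*b/5)


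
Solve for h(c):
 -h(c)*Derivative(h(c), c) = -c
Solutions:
 h(c) = -sqrt(C1 + c^2)
 h(c) = sqrt(C1 + c^2)


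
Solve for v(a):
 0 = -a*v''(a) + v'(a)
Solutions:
 v(a) = C1 + C2*a^2


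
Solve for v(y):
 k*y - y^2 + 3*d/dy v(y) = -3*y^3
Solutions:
 v(y) = C1 - k*y^2/6 - y^4/4 + y^3/9


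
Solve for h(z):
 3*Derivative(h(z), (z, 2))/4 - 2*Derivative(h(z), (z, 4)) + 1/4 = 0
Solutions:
 h(z) = C1 + C2*z + C3*exp(-sqrt(6)*z/4) + C4*exp(sqrt(6)*z/4) - z^2/6


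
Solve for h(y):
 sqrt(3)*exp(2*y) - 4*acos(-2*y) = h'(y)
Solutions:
 h(y) = C1 - 4*y*acos(-2*y) - 2*sqrt(1 - 4*y^2) + sqrt(3)*exp(2*y)/2


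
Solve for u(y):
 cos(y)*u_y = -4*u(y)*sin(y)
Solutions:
 u(y) = C1*cos(y)^4


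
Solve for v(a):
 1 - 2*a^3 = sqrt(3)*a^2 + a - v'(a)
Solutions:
 v(a) = C1 + a^4/2 + sqrt(3)*a^3/3 + a^2/2 - a


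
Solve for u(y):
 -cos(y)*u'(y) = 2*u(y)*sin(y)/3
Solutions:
 u(y) = C1*cos(y)^(2/3)


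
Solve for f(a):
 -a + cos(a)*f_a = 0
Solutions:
 f(a) = C1 + Integral(a/cos(a), a)


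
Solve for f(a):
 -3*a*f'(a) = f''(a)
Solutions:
 f(a) = C1 + C2*erf(sqrt(6)*a/2)


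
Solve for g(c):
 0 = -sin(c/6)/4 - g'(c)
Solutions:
 g(c) = C1 + 3*cos(c/6)/2


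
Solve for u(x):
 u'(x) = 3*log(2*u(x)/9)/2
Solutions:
 -2*Integral(1/(log(_y) - 2*log(3) + log(2)), (_y, u(x)))/3 = C1 - x


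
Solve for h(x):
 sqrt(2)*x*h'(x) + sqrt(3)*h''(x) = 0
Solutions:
 h(x) = C1 + C2*erf(6^(3/4)*x/6)


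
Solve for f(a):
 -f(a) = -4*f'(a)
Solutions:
 f(a) = C1*exp(a/4)


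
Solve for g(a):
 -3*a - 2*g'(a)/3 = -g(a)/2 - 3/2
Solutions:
 g(a) = C1*exp(3*a/4) + 6*a + 5


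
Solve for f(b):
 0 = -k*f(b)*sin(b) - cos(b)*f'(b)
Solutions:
 f(b) = C1*exp(k*log(cos(b)))


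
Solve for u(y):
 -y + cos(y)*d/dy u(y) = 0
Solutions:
 u(y) = C1 + Integral(y/cos(y), y)


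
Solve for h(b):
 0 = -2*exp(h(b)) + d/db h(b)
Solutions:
 h(b) = log(-1/(C1 + 2*b))


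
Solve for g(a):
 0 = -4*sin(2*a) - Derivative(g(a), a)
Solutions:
 g(a) = C1 + 2*cos(2*a)


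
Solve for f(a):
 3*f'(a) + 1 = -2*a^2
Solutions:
 f(a) = C1 - 2*a^3/9 - a/3


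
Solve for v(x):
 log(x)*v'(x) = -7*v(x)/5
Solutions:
 v(x) = C1*exp(-7*li(x)/5)


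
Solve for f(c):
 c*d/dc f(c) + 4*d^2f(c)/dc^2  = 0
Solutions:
 f(c) = C1 + C2*erf(sqrt(2)*c/4)


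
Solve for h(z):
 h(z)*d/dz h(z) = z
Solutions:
 h(z) = -sqrt(C1 + z^2)
 h(z) = sqrt(C1 + z^2)


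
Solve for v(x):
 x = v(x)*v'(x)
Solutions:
 v(x) = -sqrt(C1 + x^2)
 v(x) = sqrt(C1 + x^2)


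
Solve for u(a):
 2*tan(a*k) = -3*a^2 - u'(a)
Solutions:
 u(a) = C1 - a^3 - 2*Piecewise((-log(cos(a*k))/k, Ne(k, 0)), (0, True))


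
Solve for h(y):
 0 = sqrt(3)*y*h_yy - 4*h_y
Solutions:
 h(y) = C1 + C2*y^(1 + 4*sqrt(3)/3)


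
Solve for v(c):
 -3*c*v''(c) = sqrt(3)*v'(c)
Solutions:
 v(c) = C1 + C2*c^(1 - sqrt(3)/3)


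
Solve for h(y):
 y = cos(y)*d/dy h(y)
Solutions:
 h(y) = C1 + Integral(y/cos(y), y)


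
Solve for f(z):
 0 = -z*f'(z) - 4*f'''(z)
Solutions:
 f(z) = C1 + Integral(C2*airyai(-2^(1/3)*z/2) + C3*airybi(-2^(1/3)*z/2), z)


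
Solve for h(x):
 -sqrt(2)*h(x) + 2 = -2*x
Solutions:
 h(x) = sqrt(2)*(x + 1)


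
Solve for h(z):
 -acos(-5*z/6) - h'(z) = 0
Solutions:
 h(z) = C1 - z*acos(-5*z/6) - sqrt(36 - 25*z^2)/5


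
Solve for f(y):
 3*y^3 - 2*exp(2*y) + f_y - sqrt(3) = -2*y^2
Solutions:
 f(y) = C1 - 3*y^4/4 - 2*y^3/3 + sqrt(3)*y + exp(2*y)


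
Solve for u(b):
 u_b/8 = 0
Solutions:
 u(b) = C1


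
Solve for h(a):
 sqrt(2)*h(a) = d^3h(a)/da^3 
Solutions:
 h(a) = C3*exp(2^(1/6)*a) + (C1*sin(2^(1/6)*sqrt(3)*a/2) + C2*cos(2^(1/6)*sqrt(3)*a/2))*exp(-2^(1/6)*a/2)


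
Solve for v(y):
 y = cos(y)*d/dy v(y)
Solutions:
 v(y) = C1 + Integral(y/cos(y), y)


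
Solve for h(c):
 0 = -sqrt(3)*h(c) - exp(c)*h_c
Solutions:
 h(c) = C1*exp(sqrt(3)*exp(-c))


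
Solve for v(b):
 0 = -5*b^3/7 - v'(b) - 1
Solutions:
 v(b) = C1 - 5*b^4/28 - b


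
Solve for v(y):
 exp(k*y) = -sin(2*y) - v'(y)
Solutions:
 v(y) = C1 + cos(2*y)/2 - exp(k*y)/k


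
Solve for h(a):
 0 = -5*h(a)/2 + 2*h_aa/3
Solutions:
 h(a) = C1*exp(-sqrt(15)*a/2) + C2*exp(sqrt(15)*a/2)


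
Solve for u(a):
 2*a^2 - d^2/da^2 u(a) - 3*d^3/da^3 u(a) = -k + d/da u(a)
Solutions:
 u(a) = C1 + 2*a^3/3 - 2*a^2 + a*k - 8*a + (C2*sin(sqrt(11)*a/6) + C3*cos(sqrt(11)*a/6))*exp(-a/6)


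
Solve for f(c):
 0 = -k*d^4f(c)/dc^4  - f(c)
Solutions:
 f(c) = C1*exp(-c*(-1/k)^(1/4)) + C2*exp(c*(-1/k)^(1/4)) + C3*exp(-I*c*(-1/k)^(1/4)) + C4*exp(I*c*(-1/k)^(1/4))


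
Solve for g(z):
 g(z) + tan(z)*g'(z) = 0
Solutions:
 g(z) = C1/sin(z)


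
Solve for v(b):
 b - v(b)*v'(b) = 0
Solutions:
 v(b) = -sqrt(C1 + b^2)
 v(b) = sqrt(C1 + b^2)


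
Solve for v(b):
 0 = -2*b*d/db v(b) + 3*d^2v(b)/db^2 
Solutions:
 v(b) = C1 + C2*erfi(sqrt(3)*b/3)


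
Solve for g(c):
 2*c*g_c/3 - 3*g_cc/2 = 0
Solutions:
 g(c) = C1 + C2*erfi(sqrt(2)*c/3)


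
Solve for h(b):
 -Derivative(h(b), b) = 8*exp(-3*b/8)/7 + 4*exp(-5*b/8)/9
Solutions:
 h(b) = C1 + 64*exp(-3*b/8)/21 + 32*exp(-5*b/8)/45


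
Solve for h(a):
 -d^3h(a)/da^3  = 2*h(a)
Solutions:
 h(a) = C3*exp(-2^(1/3)*a) + (C1*sin(2^(1/3)*sqrt(3)*a/2) + C2*cos(2^(1/3)*sqrt(3)*a/2))*exp(2^(1/3)*a/2)


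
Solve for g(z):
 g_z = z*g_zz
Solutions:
 g(z) = C1 + C2*z^2


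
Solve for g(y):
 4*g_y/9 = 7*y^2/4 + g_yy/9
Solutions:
 g(y) = C1 + C2*exp(4*y) + 21*y^3/16 + 63*y^2/64 + 63*y/128


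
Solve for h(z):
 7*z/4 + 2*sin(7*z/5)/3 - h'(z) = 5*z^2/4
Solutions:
 h(z) = C1 - 5*z^3/12 + 7*z^2/8 - 10*cos(7*z/5)/21


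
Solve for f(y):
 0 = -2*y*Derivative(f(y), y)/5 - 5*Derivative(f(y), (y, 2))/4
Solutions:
 f(y) = C1 + C2*erf(2*y/5)
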